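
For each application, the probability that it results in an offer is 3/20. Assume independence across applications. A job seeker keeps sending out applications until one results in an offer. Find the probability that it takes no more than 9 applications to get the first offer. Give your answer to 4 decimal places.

Y = number of applications to the first success; geometric, p = 0.15.
P(Y ≤ 9) = 1 − (1−p)^9 = 1 − 0.231617 = 0.768383

0.7684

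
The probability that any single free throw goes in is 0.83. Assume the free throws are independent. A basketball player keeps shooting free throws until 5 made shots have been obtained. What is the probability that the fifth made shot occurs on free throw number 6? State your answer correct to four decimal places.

Y = trial on which the fifth success occurs; negative binomial, r=5, p=0.83.
P(Y=6) = C(5,4) · p^5 · (1−p)^1
= 5 · 0.3939 · 0.17 = 0.334818

0.3348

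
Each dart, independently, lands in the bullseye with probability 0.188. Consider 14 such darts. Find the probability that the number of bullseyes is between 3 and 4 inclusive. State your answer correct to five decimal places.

X ~ Binomial(14, 0.188); P(3 ≤ X ≤ 4) = Σ C(14,k) p^k (1−p)^(14−k) over k:
  k=3: C(14,3)·0.188^3·0.812^11 = 0.2447323
  k=4: C(14,4)·0.188^4·0.812^10 = 0.1558209
Total = 0.4005532

0.40055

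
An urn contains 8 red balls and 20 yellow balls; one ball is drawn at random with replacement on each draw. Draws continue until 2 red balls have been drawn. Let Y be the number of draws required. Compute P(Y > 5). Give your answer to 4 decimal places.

0.5578

Needing more than 5 draws ⇔ fewer than 2 successes in the first 5. With X ~ Binomial(5, 0.285714), P(Y > 5) = P(X ≤ 1).
  k=0: C(5,0)·0.285714^0·0.714286^5 = 0.185934
  k=1: C(5,1)·0.285714^1·0.714286^4 = 0.371869
P(X ≤ 1) = 0.557803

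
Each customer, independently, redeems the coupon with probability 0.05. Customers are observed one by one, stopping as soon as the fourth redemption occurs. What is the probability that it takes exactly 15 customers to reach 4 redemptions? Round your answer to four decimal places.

0.0013

Y = trial on which the fourth success occurs; negative binomial, r=4, p=0.05.
P(Y=15) = C(14,3) · p^4 · (1−p)^11
= 364 · 6.25e-06 · 0.5688 = 0.001294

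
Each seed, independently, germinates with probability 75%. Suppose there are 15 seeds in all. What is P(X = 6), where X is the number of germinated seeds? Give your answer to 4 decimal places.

X ~ Binomial(n=15, p=0.75).
P(X=6) = C(15,6) · p^6 · (1−p)^9
= 5005 · 0.17798 · 3.8147e-06 = 0.003398

0.0034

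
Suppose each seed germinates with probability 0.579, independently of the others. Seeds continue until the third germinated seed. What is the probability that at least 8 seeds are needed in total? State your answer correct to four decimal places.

Needing more than 7 seeds ⇔ fewer than 3 successes in the first 7. With X ~ Binomial(7, 0.579), P(Y > 7) = P(X ≤ 2).
  k=0: C(7,0)·0.579^0·0.421^7 = 0.002344
  k=1: C(7,1)·0.579^1·0.421^6 = 0.022567
  k=2: C(7,2)·0.579^2·0.421^5 = 0.093108
P(X ≤ 2) = 0.118019

0.1180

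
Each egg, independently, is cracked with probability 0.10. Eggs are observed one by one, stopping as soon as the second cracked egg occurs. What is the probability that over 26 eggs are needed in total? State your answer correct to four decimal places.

0.2513

Needing more than 26 eggs ⇔ fewer than 2 successes in the first 26. With X ~ Binomial(26, 0.10), P(Y > 26) = P(X ≤ 1).
  k=0: C(26,0)·0.10^0·0.90^26 = 0.064611
  k=1: C(26,1)·0.10^1·0.90^25 = 0.186653
P(X ≤ 1) = 0.251264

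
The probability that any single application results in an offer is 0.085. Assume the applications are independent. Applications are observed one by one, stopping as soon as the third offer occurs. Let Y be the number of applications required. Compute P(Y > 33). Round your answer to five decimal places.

0.45973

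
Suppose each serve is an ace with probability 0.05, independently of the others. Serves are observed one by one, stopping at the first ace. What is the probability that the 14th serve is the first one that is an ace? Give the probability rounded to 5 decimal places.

Geometric (trials to first success), p = 0.05.
P(Y = 14) = (1−p)^13 · p = 0.51334 · 0.05 = 0.0256671

0.02567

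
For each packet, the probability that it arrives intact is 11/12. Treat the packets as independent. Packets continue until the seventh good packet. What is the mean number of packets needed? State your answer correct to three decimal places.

7.636

Y = total packets until the seventh success; negative binomial with r=7, p=0.916667.
E[Y] = r / p = 7 / 0.916667 = 7.63636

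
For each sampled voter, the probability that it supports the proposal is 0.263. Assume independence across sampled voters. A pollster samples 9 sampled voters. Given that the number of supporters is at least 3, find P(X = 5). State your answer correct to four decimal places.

0.1074

X ~ Binomial(9, 0.263). Want P(X=5 | X≥3) = P(X=5) / P(X≥3).
P(X=5) = C(9,5)·0.263^5·0.737^4 = 0.046776
P(X≥3) = 1 − 0.064152 − 0.206034 − 0.294094 = 0.435721
Ratio = 0.046776 / 0.435721 = 0.107352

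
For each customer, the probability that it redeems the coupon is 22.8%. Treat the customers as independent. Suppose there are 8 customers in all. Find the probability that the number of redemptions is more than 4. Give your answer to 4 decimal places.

0.0184

X ~ Binomial(8, 0.228); P(X ≥ 5) = Σ C(8,k) p^k (1−p)^(8−k) over k:
  k=5: C(8,5)·0.228^5·0.772^3 = 0.015875
  k=6: C(8,6)·0.228^6·0.772^2 = 0.002344
  k=7: C(8,7)·0.228^7·0.772^1 = 0.000198
  k=8: C(8,8)·0.228^8·0.772^0 = 0.000007
Total = 0.018424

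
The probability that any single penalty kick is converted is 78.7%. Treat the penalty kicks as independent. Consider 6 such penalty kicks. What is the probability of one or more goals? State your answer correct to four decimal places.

0.9999

P(at least one) = 1 − P(none) = 1 − (1 − 0.787)^6
= 1 − 0.000093 = 0.999907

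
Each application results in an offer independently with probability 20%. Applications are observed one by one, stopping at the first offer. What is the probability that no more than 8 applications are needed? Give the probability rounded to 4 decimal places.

Y = number of applications to the first success; geometric, p = 0.20.
P(Y ≤ 8) = 1 − (1−p)^8 = 1 − 0.167772 = 0.832228

0.8322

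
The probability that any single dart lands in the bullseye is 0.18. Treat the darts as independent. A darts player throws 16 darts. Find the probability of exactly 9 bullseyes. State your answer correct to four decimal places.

0.0006

X ~ Binomial(n=16, p=0.18).
P(X=9) = C(16,9) · p^9 · (1−p)^7
= 11440 · 1.9836e-07 · 0.24929 = 0.000566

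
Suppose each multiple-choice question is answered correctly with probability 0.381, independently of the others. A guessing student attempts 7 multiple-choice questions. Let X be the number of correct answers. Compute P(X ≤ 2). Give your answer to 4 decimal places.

X ~ Binomial(7, 0.381); P(X ≤ 2) = Σ C(7,k) p^k (1−p)^(7−k) over k:
  k=0: C(7,0)·0.381^0·0.619^7 = 0.034820
  k=1: C(7,1)·0.381^1·0.619^6 = 0.150026
  k=2: C(7,2)·0.381^2·0.619^5 = 0.277027
Total = 0.461874

0.4619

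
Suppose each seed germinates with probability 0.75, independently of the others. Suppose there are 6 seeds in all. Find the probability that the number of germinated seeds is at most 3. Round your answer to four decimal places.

X ~ Binomial(6, 0.75); P(X ≤ 3) = Σ C(6,k) p^k (1−p)^(6−k) over k:
  k=0: C(6,0)·0.75^0·0.25^6 = 0.000244
  k=1: C(6,1)·0.75^1·0.25^5 = 0.004395
  k=2: C(6,2)·0.75^2·0.25^4 = 0.032959
  k=3: C(6,3)·0.75^3·0.25^3 = 0.131836
Total = 0.169434

0.1694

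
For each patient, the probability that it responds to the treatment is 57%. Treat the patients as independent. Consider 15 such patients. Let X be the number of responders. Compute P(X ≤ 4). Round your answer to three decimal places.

X ~ Binomial(15, 0.57); P(X ≤ 4) = Σ C(15,k) p^k (1−p)^(15−k) over k:
  k=0: C(15,0)·0.57^0·0.43^15 = 0.00000
  k=1: C(15,1)·0.57^1·0.43^14 = 0.00006
  k=2: C(15,2)·0.57^2·0.43^13 = 0.00059
  k=3: C(15,3)·0.57^3·0.43^12 = 0.00337
  k=4: C(15,4)·0.57^4·0.43^11 = 0.01339
Total = 0.01741

0.017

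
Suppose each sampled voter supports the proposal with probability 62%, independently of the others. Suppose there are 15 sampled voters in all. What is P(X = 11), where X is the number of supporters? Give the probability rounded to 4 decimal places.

0.1481

X ~ Binomial(n=15, p=0.62).
P(X=11) = C(15,11) · p^11 · (1−p)^4
= 1365 · 0.0052037 · 0.020851 = 0.148107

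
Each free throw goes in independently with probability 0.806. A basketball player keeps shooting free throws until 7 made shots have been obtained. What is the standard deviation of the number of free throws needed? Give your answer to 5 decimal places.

Y = total free throws until the seventh success; negative binomial with r=7, p=0.806.
SD(Y) = √[r(1−p)/p²] = √(2.0904014) = 1.4458220

1.44582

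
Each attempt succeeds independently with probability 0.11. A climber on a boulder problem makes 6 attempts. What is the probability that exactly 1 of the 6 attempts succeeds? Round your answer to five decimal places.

X ~ Binomial(n=6, p=0.11).
P(X=1) = C(6,1) · p^1 · (1−p)^5
= 6 · 0.11 · 0.55841 = 0.3685479

0.36855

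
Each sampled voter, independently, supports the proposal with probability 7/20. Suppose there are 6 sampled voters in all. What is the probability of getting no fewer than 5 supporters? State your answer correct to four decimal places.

0.0223

X ~ Binomial(6, 0.35); P(X ≥ 5) = Σ C(6,k) p^k (1−p)^(6−k) over k:
  k=5: C(6,5)·0.35^5·0.65^1 = 0.020484
  k=6: C(6,6)·0.35^6·0.65^0 = 0.001838
Total = 0.022322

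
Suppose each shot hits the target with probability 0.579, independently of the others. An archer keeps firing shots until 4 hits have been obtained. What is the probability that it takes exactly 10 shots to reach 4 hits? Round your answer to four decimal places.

0.0526

Y = trial on which the fourth success occurs; negative binomial, r=4, p=0.579.
P(Y=10) = C(9,3) · p^4 · (1−p)^6
= 84 · 0.11239 · 0.0055679 = 0.052564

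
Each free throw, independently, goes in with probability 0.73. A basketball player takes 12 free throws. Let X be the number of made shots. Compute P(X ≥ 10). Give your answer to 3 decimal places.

X ~ Binomial(12, 0.73); P(X ≥ 10) = Σ C(12,k) p^k (1−p)^(12−k) over k:
  k=10: C(12,10)·0.73^10·0.27^2 = 0.20678
  k=11: C(12,11)·0.73^11·0.27^1 = 0.10165
  k=12: C(12,12)·0.73^12·0.27^0 = 0.02290
Total = 0.33133

0.331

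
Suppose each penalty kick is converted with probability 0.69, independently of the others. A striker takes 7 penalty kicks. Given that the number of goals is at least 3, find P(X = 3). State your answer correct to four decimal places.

X ~ Binomial(7, 0.69). Want P(X=3 | X≥3) = P(X=3) / P(X≥3).
P(X=3) = C(7,3)·0.69^3·0.31^4 = 0.106185
P(X≥3) = 1 − 0.000275 − 0.004287 − 0.028624 = 0.966815
Ratio = 0.106185 / 0.966815 = 0.109829

0.1098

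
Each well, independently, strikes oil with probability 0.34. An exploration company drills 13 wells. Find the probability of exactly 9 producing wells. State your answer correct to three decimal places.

0.008

X ~ Binomial(n=13, p=0.34).
P(X=9) = C(13,9) · p^9 · (1−p)^4
= 715 · 6.0717e-05 · 0.18975 = 0.00824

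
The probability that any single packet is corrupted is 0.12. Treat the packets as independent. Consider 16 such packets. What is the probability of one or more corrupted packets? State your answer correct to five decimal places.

0.87066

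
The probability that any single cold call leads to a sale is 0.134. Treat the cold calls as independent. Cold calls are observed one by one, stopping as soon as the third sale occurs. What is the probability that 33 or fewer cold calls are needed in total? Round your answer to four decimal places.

Finishing within 33 cold calls ⇔ at least 3 successes in the first 33. With X ~ Binomial(33, 0.134), P(Y ≤ 33) = 1 − P(X ≤ 2).
  k=0: C(33,0)·0.134^0·0.866^33 = 0.008671
  k=1: C(33,1)·0.134^1·0.866^32 = 0.044278
  k=2: C(33,2)·0.134^2·0.866^31 = 0.109622
1 − 0.162572 = 0.837428

0.8374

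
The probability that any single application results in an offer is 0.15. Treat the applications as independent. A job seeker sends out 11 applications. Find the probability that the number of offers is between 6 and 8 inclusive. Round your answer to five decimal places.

0.00266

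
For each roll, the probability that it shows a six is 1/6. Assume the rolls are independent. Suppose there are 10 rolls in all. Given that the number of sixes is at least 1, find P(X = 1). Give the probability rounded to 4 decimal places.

0.3852

X ~ Binomial(10, 0.166667). Want P(X=1 | X≥1) = P(X=1) / P(X≥1).
P(X=1) = C(10,1)·0.166667^1·0.833333^9 = 0.323011
P(X≥1) = 1 − 0.161506 = 0.838494
Ratio = 0.323011 / 0.838494 = 0.385228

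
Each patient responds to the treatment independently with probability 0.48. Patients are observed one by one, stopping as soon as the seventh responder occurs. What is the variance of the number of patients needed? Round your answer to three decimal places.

15.799

Y = total patients until the seventh success; negative binomial with r=7, p=0.48.
Var(Y) = r(1−p)/p² = 7·0.52 / 0.48² = 15.79861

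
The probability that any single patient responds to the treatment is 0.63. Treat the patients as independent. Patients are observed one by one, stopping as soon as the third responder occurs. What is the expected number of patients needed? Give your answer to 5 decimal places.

Y = total patients until the third success; negative binomial with r=3, p=0.63.
E[Y] = r / p = 3 / 0.63 = 4.7619048

4.76190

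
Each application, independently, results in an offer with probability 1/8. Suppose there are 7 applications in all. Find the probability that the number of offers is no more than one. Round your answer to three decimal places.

0.785

X ~ Binomial(7, 0.125); P(X ≤ 1) = Σ C(7,k) p^k (1−p)^(7−k) over k:
  k=0: C(7,0)·0.125^0·0.875^7 = 0.39270
  k=1: C(7,1)·0.125^1·0.875^6 = 0.39270
Total = 0.78539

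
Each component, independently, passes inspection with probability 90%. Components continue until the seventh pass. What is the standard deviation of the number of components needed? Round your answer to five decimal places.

Y = total components until the seventh success; negative binomial with r=7, p=0.90.
SD(Y) = √[r(1−p)/p²] = √(0.8641975) = 0.9296223

0.92962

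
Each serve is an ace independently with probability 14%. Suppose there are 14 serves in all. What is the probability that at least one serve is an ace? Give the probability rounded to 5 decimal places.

P(at least one) = 1 − P(none) = 1 − (1 − 0.14)^14
= 1 − 0.1210538 = 0.8789462

0.87895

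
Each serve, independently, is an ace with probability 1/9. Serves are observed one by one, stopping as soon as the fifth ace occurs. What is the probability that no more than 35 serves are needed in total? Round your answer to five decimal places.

0.34792

Finishing within 35 serves ⇔ at least 5 successes in the first 35. With X ~ Binomial(35, 0.111111), P(Y ≤ 35) = 1 − P(X ≤ 4).
  k=0: C(35,0)·0.111111^0·0.888889^35 = 0.0162055
  k=1: C(35,1)·0.111111^1·0.888889^34 = 0.0708989
  k=2: C(35,2)·0.111111^2·0.888889^33 = 0.1506603
  k=3: C(35,3)·0.111111^3·0.888889^32 = 0.2071579
  k=4: C(35,4)·0.111111^4·0.888889^31 = 0.2071579
1 − 0.6520804 = 0.3479196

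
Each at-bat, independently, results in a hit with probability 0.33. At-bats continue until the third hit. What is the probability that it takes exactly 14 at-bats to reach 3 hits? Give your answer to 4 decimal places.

0.0342

Y = trial on which the third success occurs; negative binomial, r=3, p=0.33.
P(Y=14) = C(13,2) · p^3 · (1−p)^11
= 78 · 0.035937 · 0.012213 = 0.034234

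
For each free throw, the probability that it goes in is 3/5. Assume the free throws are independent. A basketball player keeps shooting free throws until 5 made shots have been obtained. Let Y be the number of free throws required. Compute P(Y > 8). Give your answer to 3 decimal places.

Needing more than 8 free throws ⇔ fewer than 5 successes in the first 8. With X ~ Binomial(8, 0.60), P(Y > 8) = P(X ≤ 4).
  k=0: C(8,0)·0.60^0·0.40^8 = 0.00066
  k=1: C(8,1)·0.60^1·0.40^7 = 0.00786
  k=2: C(8,2)·0.60^2·0.40^6 = 0.04129
  k=3: C(8,3)·0.60^3·0.40^5 = 0.12386
  k=4: C(8,4)·0.60^4·0.40^4 = 0.23224
P(X ≤ 4) = 0.40591

0.406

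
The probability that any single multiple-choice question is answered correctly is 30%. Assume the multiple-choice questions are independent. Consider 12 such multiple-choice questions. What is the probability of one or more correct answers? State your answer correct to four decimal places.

0.9862

P(at least one) = 1 − P(none) = 1 − (1 − 0.30)^12
= 1 − 0.013841 = 0.986159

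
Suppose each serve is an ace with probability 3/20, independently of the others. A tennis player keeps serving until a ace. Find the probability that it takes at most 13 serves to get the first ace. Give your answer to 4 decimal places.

0.8791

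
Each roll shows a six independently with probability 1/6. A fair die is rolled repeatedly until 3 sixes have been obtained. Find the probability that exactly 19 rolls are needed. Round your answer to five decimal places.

Y = trial on which the third success occurs; negative binomial, r=3, p=0.166667.
P(Y=19) = C(18,2) · p^3 · (1−p)^16
= 153 · 0.0046296 · 0.054088 = 0.0383123

0.03831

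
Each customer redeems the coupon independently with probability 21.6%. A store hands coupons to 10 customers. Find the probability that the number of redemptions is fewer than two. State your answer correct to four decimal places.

0.3294

X ~ Binomial(10, 0.216); P(X ≤ 1) = Σ C(10,k) p^k (1−p)^(10−k) over k:
  k=0: C(10,0)·0.216^0·0.784^10 = 0.087733
  k=1: C(10,1)·0.216^1·0.784^9 = 0.241712
Total = 0.329445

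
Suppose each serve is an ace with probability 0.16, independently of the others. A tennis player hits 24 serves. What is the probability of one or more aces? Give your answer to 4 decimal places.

0.9848

P(at least one) = 1 − P(none) = 1 − (1 − 0.16)^24
= 1 − 0.015230 = 0.984770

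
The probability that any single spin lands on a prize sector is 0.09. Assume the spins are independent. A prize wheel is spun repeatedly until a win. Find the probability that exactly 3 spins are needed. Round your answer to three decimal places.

Geometric (trials to first success), p = 0.09.
P(Y = 3) = (1−p)^2 · p = 0.8281 · 0.09 = 0.07453

0.075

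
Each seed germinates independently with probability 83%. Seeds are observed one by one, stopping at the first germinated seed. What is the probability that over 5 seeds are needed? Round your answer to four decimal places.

0.0001

Y = number of seeds to the first success; geometric, p = 0.83.
P(Y > 5) = P(first 5 all fail) = (1−p)^5 = 0.000142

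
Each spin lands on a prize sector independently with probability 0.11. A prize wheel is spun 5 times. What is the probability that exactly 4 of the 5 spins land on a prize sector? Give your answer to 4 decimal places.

0.0007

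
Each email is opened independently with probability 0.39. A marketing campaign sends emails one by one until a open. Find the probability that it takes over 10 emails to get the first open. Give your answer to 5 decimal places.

0.00713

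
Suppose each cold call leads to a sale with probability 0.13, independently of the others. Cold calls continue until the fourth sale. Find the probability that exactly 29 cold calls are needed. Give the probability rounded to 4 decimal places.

Y = trial on which the fourth success occurs; negative binomial, r=4, p=0.13.
P(Y=29) = C(28,3) · p^4 · (1−p)^25
= 3276 · 0.00028561 · 0.03076 = 0.028781

0.0288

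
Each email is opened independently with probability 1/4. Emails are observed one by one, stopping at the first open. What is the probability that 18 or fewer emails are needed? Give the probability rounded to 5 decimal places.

0.99436

Y = number of emails to the first success; geometric, p = 0.25.
P(Y ≤ 18) = 1 − (1−p)^18 = 1 − 0.0056377 = 0.9943623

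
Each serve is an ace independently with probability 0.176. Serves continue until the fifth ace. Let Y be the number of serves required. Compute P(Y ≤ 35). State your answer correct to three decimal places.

0.762

Finishing within 35 serves ⇔ at least 5 successes in the first 35. With X ~ Binomial(35, 0.176), P(Y ≤ 35) = 1 − P(X ≤ 4).
  k=0: C(35,0)·0.176^0·0.824^35 = 0.00114
  k=1: C(35,1)·0.176^1·0.824^34 = 0.00853
  k=2: C(35,2)·0.176^2·0.824^33 = 0.03098
  k=3: C(35,3)·0.176^3·0.824^32 = 0.07280
  k=4: C(35,4)·0.176^4·0.824^31 = 0.12439
1 − 0.23785 = 0.76215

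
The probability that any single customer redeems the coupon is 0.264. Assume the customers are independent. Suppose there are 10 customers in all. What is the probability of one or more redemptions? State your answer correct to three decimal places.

0.953

P(at least one) = 1 − P(none) = 1 − (1 − 0.264)^10
= 1 − 0.04664 = 0.95336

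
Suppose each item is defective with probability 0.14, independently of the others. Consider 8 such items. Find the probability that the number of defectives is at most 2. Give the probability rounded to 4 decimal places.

0.9109

X ~ Binomial(8, 0.14); P(X ≤ 2) = Σ C(8,k) p^k (1−p)^(8−k) over k:
  k=0: C(8,0)·0.14^0·0.86^8 = 0.299218
  k=1: C(8,1)·0.14^1·0.86^7 = 0.389679
  k=2: C(8,2)·0.14^2·0.86^6 = 0.222026
Total = 0.910924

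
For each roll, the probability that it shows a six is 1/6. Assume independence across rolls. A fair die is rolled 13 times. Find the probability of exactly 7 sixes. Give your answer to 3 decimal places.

X ~ Binomial(n=13, p=0.166667).
P(X=7) = C(13,7) · p^7 · (1−p)^6
= 1716 · 3.5722e-06 · 0.3349 = 0.00205

0.002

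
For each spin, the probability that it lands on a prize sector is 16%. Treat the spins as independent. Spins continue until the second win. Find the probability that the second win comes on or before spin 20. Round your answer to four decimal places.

0.8529

Finishing within 20 spins ⇔ at least 2 successes in the first 20. With X ~ Binomial(20, 0.16), P(Y ≤ 20) = 1 − P(X ≤ 1).
  k=0: C(20,0)·0.16^0·0.84^20 = 0.030590
  k=1: C(20,1)·0.16^1·0.84^19 = 0.116535
1 − 0.147125 = 0.852875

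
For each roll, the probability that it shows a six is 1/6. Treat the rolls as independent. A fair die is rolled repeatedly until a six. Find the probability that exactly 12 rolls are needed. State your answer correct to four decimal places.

0.0224

Geometric (trials to first success), p = 0.166667.
P(Y = 12) = (1−p)^11 · p = 0.13459 · 0.166667 = 0.022431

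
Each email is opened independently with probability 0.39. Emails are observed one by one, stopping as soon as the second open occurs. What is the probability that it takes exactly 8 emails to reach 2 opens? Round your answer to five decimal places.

Y = trial on which the second success occurs; negative binomial, r=2, p=0.39.
P(Y=8) = C(7,1) · p^2 · (1−p)^6
= 7 · 0.1521 · 0.05152 = 0.0548537

0.05485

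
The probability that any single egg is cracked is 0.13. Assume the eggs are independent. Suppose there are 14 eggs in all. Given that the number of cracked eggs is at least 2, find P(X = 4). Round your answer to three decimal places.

X ~ Binomial(14, 0.13). Want P(X=4 | X≥2) = P(X=4) / P(X≥2).
P(X=4) = C(14,4)·0.13^4·0.87^10 = 0.07102
P(X≥2) = 1 − 0.14232 − 0.29773 = 0.55995
Ratio = 0.07102 / 0.55995 = 0.12684

0.127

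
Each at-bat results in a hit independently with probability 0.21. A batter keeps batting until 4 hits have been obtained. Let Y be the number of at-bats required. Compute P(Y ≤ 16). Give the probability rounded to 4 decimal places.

0.4418

Finishing within 16 at-bats ⇔ at least 4 successes in the first 16. With X ~ Binomial(16, 0.21), P(Y ≤ 16) = 1 − P(X ≤ 3).
  k=0: C(16,0)·0.21^0·0.79^16 = 0.023016
  k=1: C(16,1)·0.21^1·0.79^15 = 0.097892
  k=2: C(16,2)·0.21^2·0.79^14 = 0.195164
  k=3: C(16,3)·0.21^3·0.79^13 = 0.242102
1 − 0.558173 = 0.441827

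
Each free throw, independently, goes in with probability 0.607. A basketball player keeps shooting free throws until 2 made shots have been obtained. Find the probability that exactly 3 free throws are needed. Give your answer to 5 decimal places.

Y = trial on which the second success occurs; negative binomial, r=2, p=0.607.
P(Y=3) = C(2,1) · p^2 · (1−p)^1
= 2 · 0.36845 · 0.393 = 0.2896009

0.28960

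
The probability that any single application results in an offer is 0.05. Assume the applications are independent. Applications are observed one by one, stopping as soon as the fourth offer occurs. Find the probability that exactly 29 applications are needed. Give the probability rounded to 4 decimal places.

Y = trial on which the fourth success occurs; negative binomial, r=4, p=0.05.
P(Y=29) = C(28,3) · p^4 · (1−p)^25
= 3276 · 6.25e-06 · 0.27739 = 0.005680

0.0057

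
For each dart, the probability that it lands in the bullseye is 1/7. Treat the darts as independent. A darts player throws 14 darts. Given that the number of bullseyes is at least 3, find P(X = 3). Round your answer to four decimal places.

0.6032

X ~ Binomial(14, 0.142857). Want P(X=3 | X≥3) = P(X=3) / P(X≥3).
P(X=3) = C(14,3)·0.142857^3·0.857143^11 = 0.194712
P(X≥3) = 1 − 0.115543 − 0.269601 − 0.292068 = 0.322788
Ratio = 0.194712 / 0.322788 = 0.603220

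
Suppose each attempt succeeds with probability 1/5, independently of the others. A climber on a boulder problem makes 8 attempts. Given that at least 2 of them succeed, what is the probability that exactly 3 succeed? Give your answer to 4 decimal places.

0.2956

X ~ Binomial(8, 0.20). Want P(X=3 | X≥2) = P(X=3) / P(X≥2).
P(X=3) = C(8,3)·0.20^3·0.80^5 = 0.146801
P(X≥2) = 1 − 0.167772 − 0.335544 = 0.496684
Ratio = 0.146801 / 0.496684 = 0.295562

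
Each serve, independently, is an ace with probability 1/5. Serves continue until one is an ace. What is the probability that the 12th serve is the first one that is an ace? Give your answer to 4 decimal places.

0.0172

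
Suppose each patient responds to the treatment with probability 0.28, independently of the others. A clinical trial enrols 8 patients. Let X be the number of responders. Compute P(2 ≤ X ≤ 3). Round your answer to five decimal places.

X ~ Binomial(8, 0.28); P(2 ≤ X ≤ 3) = Σ C(8,k) p^k (1−p)^(8−k) over k:
  k=2: C(8,2)·0.28^2·0.72^6 = 0.3058222
  k=3: C(8,3)·0.28^3·0.72^5 = 0.2378617
Total = 0.5436840

0.54368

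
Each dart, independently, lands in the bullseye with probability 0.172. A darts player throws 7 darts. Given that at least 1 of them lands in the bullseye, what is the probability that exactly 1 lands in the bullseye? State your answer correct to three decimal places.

0.529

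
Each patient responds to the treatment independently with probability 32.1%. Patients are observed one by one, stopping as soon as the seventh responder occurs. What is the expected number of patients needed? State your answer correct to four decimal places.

Y = total patients until the seventh success; negative binomial with r=7, p=0.321.
E[Y] = r / p = 7 / 0.321 = 21.806854

21.8069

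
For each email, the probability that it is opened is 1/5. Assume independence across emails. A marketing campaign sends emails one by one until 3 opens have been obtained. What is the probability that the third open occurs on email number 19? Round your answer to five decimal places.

Y = trial on which the third success occurs; negative binomial, r=3, p=0.20.
P(Y=19) = C(18,2) · p^3 · (1−p)^16
= 153 · 0.008 · 0.028147 = 0.0344525

0.03445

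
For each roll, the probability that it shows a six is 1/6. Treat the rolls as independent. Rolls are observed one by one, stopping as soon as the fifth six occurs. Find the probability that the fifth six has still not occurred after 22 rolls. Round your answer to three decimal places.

Needing more than 22 rolls ⇔ fewer than 5 successes in the first 22. With X ~ Binomial(22, 0.166667), P(Y > 22) = P(X ≤ 4).
  k=0: C(22,0)·0.166667^0·0.833333^22 = 0.01811
  k=1: C(22,1)·0.166667^1·0.833333^21 = 0.07970
  k=2: C(22,2)·0.166667^2·0.833333^20 = 0.16737
  k=3: C(22,3)·0.166667^3·0.833333^19 = 0.22316
  k=4: C(22,4)·0.166667^4·0.833333^18 = 0.21201
P(X ≤ 4) = 0.70036

0.700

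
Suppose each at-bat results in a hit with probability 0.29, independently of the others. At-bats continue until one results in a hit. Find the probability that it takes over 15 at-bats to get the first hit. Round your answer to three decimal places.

Y = number of at-bats to the first success; geometric, p = 0.29.
P(Y > 15) = P(first 15 all fail) = (1−p)^15 = 0.00587

0.006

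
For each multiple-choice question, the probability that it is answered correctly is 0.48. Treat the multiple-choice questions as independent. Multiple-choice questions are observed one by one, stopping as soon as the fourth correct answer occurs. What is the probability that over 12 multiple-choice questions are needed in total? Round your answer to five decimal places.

0.09434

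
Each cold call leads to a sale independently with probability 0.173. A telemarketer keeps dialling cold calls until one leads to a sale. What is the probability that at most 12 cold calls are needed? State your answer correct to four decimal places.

0.8977

Y = number of cold calls to the first success; geometric, p = 0.173.
P(Y ≤ 12) = 1 − (1−p)^12 = 1 − 0.102345 = 0.897655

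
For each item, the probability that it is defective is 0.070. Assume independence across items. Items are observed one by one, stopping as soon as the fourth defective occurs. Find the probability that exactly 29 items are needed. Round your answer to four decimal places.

0.0128

Y = trial on which the fourth success occurs; negative binomial, r=4, p=0.07.
P(Y=29) = C(28,3) · p^4 · (1−p)^25
= 3276 · 2.401e-05 · 0.16296 = 0.012818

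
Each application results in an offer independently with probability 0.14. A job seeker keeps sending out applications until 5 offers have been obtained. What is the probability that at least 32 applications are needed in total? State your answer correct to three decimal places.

0.558

Needing more than 31 applications ⇔ fewer than 5 successes in the first 31. With X ~ Binomial(31, 0.14), P(Y > 31) = P(X ≤ 4).
  k=0: C(31,0)·0.14^0·0.86^31 = 0.00932
  k=1: C(31,1)·0.14^1·0.86^30 = 0.04704
  k=2: C(31,2)·0.14^2·0.86^29 = 0.11486
  k=3: C(31,3)·0.14^3·0.86^28 = 0.18075
  k=4: C(31,4)·0.14^4·0.86^27 = 0.20597
P(X ≤ 4) = 0.55793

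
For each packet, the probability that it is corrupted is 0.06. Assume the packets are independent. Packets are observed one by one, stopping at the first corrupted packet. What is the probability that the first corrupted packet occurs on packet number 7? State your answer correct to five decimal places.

Geometric (trials to first success), p = 0.06.
P(Y = 7) = (1−p)^6 · p = 0.68987 · 0.06 = 0.0413922

0.04139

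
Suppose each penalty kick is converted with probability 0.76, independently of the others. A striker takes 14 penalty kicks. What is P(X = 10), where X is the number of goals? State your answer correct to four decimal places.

X ~ Binomial(n=14, p=0.76).
P(X=10) = C(14,10) · p^10 · (1−p)^4
= 1001 · 0.064289 · 0.0033178 = 0.213508

0.2135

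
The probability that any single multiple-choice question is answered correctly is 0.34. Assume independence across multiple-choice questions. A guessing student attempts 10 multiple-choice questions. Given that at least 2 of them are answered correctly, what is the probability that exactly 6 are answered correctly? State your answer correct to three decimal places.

X ~ Binomial(10, 0.34). Want P(X=6 | X≥2) = P(X=6) / P(X≥2).
P(X=6) = C(10,6)·0.34^6·0.66^4 = 0.06156
P(X≥2) = 1 − 0.01568 − 0.08079 = 0.90352
Ratio = 0.06156 / 0.90352 = 0.06813

0.068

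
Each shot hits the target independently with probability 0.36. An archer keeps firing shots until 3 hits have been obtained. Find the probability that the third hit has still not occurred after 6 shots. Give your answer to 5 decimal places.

Needing more than 6 shots ⇔ fewer than 3 successes in the first 6. With X ~ Binomial(6, 0.36), P(Y > 6) = P(X ≤ 2).
  k=0: C(6,0)·0.36^0·0.64^6 = 0.0687195
  k=1: C(6,1)·0.36^1·0.64^5 = 0.2319282
  k=2: C(6,2)·0.36^2·0.64^4 = 0.3261491
P(X ≤ 2) = 0.6267968

0.62680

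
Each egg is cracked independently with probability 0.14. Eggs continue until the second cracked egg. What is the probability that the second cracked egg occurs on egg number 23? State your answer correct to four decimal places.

Y = trial on which the second success occurs; negative binomial, r=2, p=0.14.
P(Y=23) = C(22,1) · p^2 · (1−p)^21
= 22 · 0.0196 · 0.042118 = 0.018161

0.0182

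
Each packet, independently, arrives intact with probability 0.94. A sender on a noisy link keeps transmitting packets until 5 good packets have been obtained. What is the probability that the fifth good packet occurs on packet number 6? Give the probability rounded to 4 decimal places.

0.2202

Y = trial on which the fifth success occurs; negative binomial, r=5, p=0.94.
P(Y=6) = C(5,4) · p^5 · (1−p)^1
= 5 · 0.7339 · 0.06 = 0.220171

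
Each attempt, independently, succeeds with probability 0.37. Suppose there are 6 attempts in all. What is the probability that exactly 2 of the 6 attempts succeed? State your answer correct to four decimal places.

0.3235

X ~ Binomial(n=6, p=0.37).
P(X=2) = C(6,2) · p^2 · (1−p)^4
= 15 · 0.1369 · 0.15753 = 0.323487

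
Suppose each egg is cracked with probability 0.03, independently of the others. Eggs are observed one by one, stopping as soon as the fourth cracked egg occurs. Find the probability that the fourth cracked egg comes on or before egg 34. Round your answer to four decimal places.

0.0183

Finishing within 34 eggs ⇔ at least 4 successes in the first 34. With X ~ Binomial(34, 0.03), P(Y ≤ 34) = 1 − P(X ≤ 3).
  k=0: C(34,0)·0.03^0·0.97^34 = 0.355009
  k=1: C(34,1)·0.03^1·0.97^33 = 0.373308
  k=2: C(34,2)·0.03^2·0.97^32 = 0.190503
  k=3: C(34,3)·0.03^3·0.97^31 = 0.062846
1 − 0.981666 = 0.018334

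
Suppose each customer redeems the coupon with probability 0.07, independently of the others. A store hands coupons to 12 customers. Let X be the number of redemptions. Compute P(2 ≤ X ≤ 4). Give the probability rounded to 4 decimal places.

X ~ Binomial(12, 0.07); P(2 ≤ X ≤ 4) = Σ C(12,k) p^k (1−p)^(12−k) over k:
  k=2: C(12,2)·0.07^2·0.93^10 = 0.156520
  k=3: C(12,3)·0.07^3·0.93^9 = 0.039270
  k=4: C(12,4)·0.07^4·0.93^8 = 0.006651
Total = 0.202441

0.2024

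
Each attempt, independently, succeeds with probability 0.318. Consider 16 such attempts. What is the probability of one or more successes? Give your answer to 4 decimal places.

P(at least one) = 1 − P(none) = 1 − (1 − 0.318)^16
= 1 − 0.002191 = 0.997809

0.9978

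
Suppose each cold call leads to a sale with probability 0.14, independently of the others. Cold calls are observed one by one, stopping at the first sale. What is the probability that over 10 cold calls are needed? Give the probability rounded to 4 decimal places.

0.2213

Y = number of cold calls to the first success; geometric, p = 0.14.
P(Y > 10) = P(first 10 all fail) = (1−p)^10 = 0.221302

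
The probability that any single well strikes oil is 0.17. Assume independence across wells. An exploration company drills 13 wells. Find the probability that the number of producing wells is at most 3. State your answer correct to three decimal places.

0.833

X ~ Binomial(13, 0.17); P(X ≤ 3) = Σ C(13,k) p^k (1−p)^(13−k) over k:
  k=0: C(13,0)·0.17^0·0.83^13 = 0.08872
  k=1: C(13,1)·0.17^1·0.83^12 = 0.23623
  k=2: C(13,2)·0.17^2·0.83^11 = 0.29030
  k=3: C(13,3)·0.17^3·0.83^10 = 0.21802
Total = 0.83327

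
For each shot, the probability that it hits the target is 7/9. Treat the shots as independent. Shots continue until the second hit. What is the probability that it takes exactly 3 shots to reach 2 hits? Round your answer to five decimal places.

0.26886

Y = trial on which the second success occurs; negative binomial, r=2, p=0.777778.
P(Y=3) = C(2,1) · p^2 · (1−p)^1
= 2 · 0.60494 · 0.22222 = 0.2688615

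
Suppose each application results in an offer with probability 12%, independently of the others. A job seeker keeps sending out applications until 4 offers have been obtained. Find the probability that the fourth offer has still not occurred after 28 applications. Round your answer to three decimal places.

0.562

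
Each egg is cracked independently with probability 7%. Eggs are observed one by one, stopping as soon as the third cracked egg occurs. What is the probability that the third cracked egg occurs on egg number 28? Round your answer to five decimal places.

0.01962

Y = trial on which the third success occurs; negative binomial, r=3, p=0.07.
P(Y=28) = C(27,2) · p^3 · (1−p)^25
= 351 · 0.000343 · 0.16296 = 0.0196189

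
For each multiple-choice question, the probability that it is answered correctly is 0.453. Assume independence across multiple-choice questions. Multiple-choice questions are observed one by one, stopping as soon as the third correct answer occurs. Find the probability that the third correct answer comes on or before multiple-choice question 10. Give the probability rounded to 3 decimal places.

Finishing within 10 multiple-choice questions ⇔ at least 3 successes in the first 10. With X ~ Binomial(10, 0.453), P(Y ≤ 10) = 1 − P(X ≤ 2).
  k=0: C(10,0)·0.453^0·0.547^10 = 0.00240
  k=1: C(10,1)·0.453^1·0.547^9 = 0.01986
  k=2: C(10,2)·0.453^2·0.547^8 = 0.07401
1 − 0.09627 = 0.90373

0.904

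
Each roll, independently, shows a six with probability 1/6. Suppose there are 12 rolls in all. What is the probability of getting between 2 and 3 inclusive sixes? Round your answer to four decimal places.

X ~ Binomial(12, 0.166667); P(2 ≤ X ≤ 3) = Σ C(12,k) p^k (1−p)^(12−k) over k:
  k=2: C(12,2)·0.166667^2·0.833333^10 = 0.296094
  k=3: C(12,3)·0.166667^3·0.833333^9 = 0.197396
Total = 0.493489

0.4935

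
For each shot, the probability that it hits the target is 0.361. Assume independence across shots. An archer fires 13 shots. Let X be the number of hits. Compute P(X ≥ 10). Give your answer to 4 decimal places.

X ~ Binomial(13, 0.361); P(X ≥ 10) = Σ C(13,k) p^k (1−p)^(13−k) over k:
  k=10: C(13,10)·0.361^10·0.639^3 = 0.002805
  k=11: C(13,11)·0.361^11·0.639^2 = 0.000432
  k=12: C(13,12)·0.361^12·0.639^1 = 0.000041
  k=13: C(13,13)·0.361^13·0.639^0 = 0.000002
Total = 0.003280

0.0033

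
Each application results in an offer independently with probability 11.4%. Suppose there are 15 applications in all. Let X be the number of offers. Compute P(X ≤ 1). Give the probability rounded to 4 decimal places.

X ~ Binomial(15, 0.114); P(X ≤ 1) = Σ C(15,k) p^k (1−p)^(15−k) over k:
  k=0: C(15,0)·0.114^0·0.886^15 = 0.162744
  k=1: C(15,1)·0.114^1·0.886^14 = 0.314100
Total = 0.476845

0.4768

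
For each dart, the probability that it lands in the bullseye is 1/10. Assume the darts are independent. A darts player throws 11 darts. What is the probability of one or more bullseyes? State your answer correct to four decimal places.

0.6862

P(at least one) = 1 − P(none) = 1 − (1 − 0.10)^11
= 1 − 0.313811 = 0.686189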